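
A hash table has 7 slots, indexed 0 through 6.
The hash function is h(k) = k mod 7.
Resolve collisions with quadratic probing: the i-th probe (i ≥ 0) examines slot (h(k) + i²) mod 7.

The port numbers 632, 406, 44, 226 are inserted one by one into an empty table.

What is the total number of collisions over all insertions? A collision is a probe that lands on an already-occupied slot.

3

632 hashes to 2; slot 2 is free → place at 2.
406 hashes to 0; slot 0 is free → place at 0.
44 hashes to 2; 2 taken → place at 3.
226 hashes to 2; 2,3 taken → place at 6.
Table: [406, _, 632, 44, _, _, 226]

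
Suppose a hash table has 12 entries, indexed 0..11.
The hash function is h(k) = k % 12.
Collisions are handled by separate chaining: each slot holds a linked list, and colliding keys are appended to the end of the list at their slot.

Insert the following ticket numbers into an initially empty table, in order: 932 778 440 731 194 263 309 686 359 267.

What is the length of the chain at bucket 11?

932 -> bucket 8
778 -> bucket 10
440 -> bucket 8 (collision)
731 -> bucket 11
194 -> bucket 2
263 -> bucket 11 (collision)
309 -> bucket 9
686 -> bucket 2 (collision)
359 -> bucket 11 (collision)
267 -> bucket 3
Final buckets:
0: ∅
1: ∅
2: 194 -> 686
3: 267
4: ∅
5: ∅
6: ∅
7: ∅
8: 932 -> 440
9: 309
10: 778
11: 731 -> 263 -> 359

3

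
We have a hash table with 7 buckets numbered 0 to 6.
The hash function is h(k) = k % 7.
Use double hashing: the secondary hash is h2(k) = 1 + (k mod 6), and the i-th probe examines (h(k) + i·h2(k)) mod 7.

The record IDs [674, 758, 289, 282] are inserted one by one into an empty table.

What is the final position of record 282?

3

674: h=2 => slot 2
758: h=2, h2=3, probe 2,5 => slot 5
289: h=2, h2=2, probe 2,4 => slot 4
282: h=2, h2=1, probe 2,3 => slot 3
Table: [., ., 674, 282, 289, 758, .]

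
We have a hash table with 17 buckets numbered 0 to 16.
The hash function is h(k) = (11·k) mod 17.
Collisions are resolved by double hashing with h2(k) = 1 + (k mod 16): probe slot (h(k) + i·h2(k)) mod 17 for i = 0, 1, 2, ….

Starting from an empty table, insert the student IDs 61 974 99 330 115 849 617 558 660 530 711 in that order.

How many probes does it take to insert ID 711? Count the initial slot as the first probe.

61 hashes to 8; slot 8 is free => place at 8.
974 hashes to 4; slot 4 is free => place at 4.
99 hashes to 1; slot 1 is free => place at 1.
330 hashes to 9; slot 9 is free => place at 9.
115 hashes to 7; slot 7 is free => place at 7.
849 hashes to 6; slot 6 is free => place at 6.
617 hashes to 4, h2=10; 4 taken => place at 14.
558 hashes to 1, h2=15; 1 taken => place at 16.
660 hashes to 1, h2=5; 1,6 taken => place at 11.
530 hashes to 16, h2=3; 16 taken => place at 2.
711 hashes to 1, h2=8; 1,9 taken => place at 0.
Table: [711, 99, 530, _, 974, _, 849, 115, 61, 330, _, 660, _, _, 617, _, 558]

3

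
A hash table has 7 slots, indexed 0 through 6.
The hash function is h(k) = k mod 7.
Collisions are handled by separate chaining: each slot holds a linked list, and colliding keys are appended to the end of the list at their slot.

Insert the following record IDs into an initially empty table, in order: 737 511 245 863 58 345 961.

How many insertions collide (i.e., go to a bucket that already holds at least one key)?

5

Insert 737: h=2, bucket 2 empty -> new chain.
Insert 511: h=0, bucket 0 empty -> new chain.
Insert 245: h=0, bucket 0 nonempty -> append to chain.
Insert 863: h=2, bucket 2 nonempty -> append to chain.
Insert 58: h=2, bucket 2 nonempty -> append to chain.
Insert 345: h=2, bucket 2 nonempty -> append to chain.
Insert 961: h=2, bucket 2 nonempty -> append to chain.
Final buckets:
0: 511 -> 245
1: ∅
2: 737 -> 863 -> 58 -> 345 -> 961
3: ∅
4: ∅
5: ∅
6: ∅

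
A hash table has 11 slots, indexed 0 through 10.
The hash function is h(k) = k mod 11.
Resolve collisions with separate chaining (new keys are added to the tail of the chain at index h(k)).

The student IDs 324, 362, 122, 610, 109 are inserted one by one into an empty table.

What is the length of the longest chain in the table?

2

Insert 324: h=5, bucket 5 empty → new chain.
Insert 362: h=10, bucket 10 empty → new chain.
Insert 122: h=1, bucket 1 empty → new chain.
Insert 610: h=5, bucket 5 nonempty → append to chain.
Insert 109: h=10, bucket 10 nonempty → append to chain.
Final buckets:
0: —
1: 122
2: —
3: —
4: —
5: 324 -> 610
6: —
7: —
8: —
9: —
10: 362 -> 109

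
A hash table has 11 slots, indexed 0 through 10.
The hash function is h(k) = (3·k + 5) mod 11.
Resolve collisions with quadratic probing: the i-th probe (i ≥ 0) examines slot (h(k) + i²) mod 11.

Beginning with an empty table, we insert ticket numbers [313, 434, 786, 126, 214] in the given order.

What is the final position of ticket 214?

3

Insert 313: h=9, slot 9 empty → index 9.
Insert 434: h=9, slot 9 occupied → index 10.
Insert 786: h=9, slots 9,10 occupied → index 2.
Insert 126: h=9, slots 9,10,2 occupied → index 7.
Insert 214: h=9, slots 9,10,2,7 occupied → index 3.
Table: [∅, ∅, 786, 214, ∅, ∅, ∅, 126, ∅, 313, 434]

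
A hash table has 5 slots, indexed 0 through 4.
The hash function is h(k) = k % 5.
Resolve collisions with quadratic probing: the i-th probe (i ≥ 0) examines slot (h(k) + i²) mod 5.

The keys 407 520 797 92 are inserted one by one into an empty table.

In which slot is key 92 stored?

407: h=2 → slot 2
520: h=0 → slot 0
797: h=2, probe 2,3 → slot 3
92: h=2, probe 2,3,1 → slot 1
Table: [520, 92, 407, 797, —]

1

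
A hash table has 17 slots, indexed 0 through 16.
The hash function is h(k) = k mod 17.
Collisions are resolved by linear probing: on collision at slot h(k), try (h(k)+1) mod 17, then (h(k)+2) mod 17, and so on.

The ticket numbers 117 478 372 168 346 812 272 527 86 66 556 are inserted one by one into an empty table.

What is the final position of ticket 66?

5

117 hashes to 15; slot 15 is free -> place at 15.
478 hashes to 2; slot 2 is free -> place at 2.
372 hashes to 15; 15 taken -> place at 16.
168 hashes to 15; 15,16 taken -> place at 0.
346 hashes to 6; slot 6 is free -> place at 6.
812 hashes to 13; slot 13 is free -> place at 13.
272 hashes to 0; 0 taken -> place at 1.
527 hashes to 0; 0,1,2 taken -> place at 3.
86 hashes to 1; 1,2,3 taken -> place at 4.
66 hashes to 15; 15,16,0,1,2,3,4 taken -> place at 5.
556 hashes to 12; slot 12 is free -> place at 12.
Table: [168, 272, 478, 527, 86, 66, 346, —, —, —, —, —, 556, 812, —, 117, 372]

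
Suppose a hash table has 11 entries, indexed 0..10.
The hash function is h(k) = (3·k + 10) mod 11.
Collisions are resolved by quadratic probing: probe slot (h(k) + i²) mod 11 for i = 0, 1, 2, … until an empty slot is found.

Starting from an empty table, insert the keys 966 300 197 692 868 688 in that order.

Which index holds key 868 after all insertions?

966: h=4 -> slot 4
300: h=8 -> slot 8
197: h=7 -> slot 7
692: h=7, probe 7,8,0 -> slot 0
868: h=7, probe 7,8,0,5 -> slot 5
688: h=6 -> slot 6
Table: [692, _, _, _, 966, 868, 688, 197, 300, _, _]

5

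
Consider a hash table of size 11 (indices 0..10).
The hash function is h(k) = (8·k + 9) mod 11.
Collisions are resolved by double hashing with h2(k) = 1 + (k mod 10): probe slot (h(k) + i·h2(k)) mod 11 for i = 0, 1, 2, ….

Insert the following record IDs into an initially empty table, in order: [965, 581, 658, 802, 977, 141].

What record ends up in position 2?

965 hashes to 7; slot 7 is free => place at 7.
581 hashes to 4; slot 4 is free => place at 4.
658 hashes to 4, h2=9; 4 taken => place at 2.
802 hashes to 1; slot 1 is free => place at 1.
977 hashes to 4, h2=8; 4,1 taken => place at 9.
141 hashes to 4, h2=2; 4 taken => place at 6.
Table: [—, 802, 658, —, 581, —, 141, 965, —, 977, —]

658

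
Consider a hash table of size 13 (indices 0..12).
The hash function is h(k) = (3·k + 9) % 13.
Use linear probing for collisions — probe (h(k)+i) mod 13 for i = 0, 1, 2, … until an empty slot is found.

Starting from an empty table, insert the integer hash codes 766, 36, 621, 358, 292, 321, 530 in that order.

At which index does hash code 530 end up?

766 hashes to 6; slot 6 is free => place at 6.
36 hashes to 0; slot 0 is free => place at 0.
621 hashes to 0; 0 taken => place at 1.
358 hashes to 4; slot 4 is free => place at 4.
292 hashes to 1; 1 taken => place at 2.
321 hashes to 10; slot 10 is free => place at 10.
530 hashes to 0; 0,1,2 taken => place at 3.
Table: [36, 621, 292, 530, 358, ., 766, ., ., ., 321, ., .]

3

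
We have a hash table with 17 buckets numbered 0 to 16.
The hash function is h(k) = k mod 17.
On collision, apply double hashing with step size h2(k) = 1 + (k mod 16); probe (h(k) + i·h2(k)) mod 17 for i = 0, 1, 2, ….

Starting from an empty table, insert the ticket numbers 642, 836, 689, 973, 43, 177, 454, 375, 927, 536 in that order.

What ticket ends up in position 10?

642 hashes to 13; slot 13 is free => place at 13.
836 hashes to 3; slot 3 is free => place at 3.
689 hashes to 9; slot 9 is free => place at 9.
973 hashes to 4; slot 4 is free => place at 4.
43 hashes to 9, h2=12; 9,4 taken => place at 16.
177 hashes to 7; slot 7 is free => place at 7.
454 hashes to 12; slot 12 is free => place at 12.
375 hashes to 1; slot 1 is free => place at 1.
927 hashes to 9, h2=16; 9 taken => place at 8.
536 hashes to 9, h2=9; 9,1 taken => place at 10.
Table: [-, 375, -, 836, 973, -, -, 177, 927, 689, 536, -, 454, 642, -, -, 43]

536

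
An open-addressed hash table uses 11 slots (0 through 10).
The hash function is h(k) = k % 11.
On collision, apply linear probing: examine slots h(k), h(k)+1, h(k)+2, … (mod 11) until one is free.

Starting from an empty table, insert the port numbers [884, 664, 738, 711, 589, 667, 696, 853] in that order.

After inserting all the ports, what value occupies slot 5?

664

884 hashes to 4; slot 4 is free → place at 4.
664 hashes to 4; 4 taken → place at 5.
738 hashes to 1; slot 1 is free → place at 1.
711 hashes to 7; slot 7 is free → place at 7.
589 hashes to 6; slot 6 is free → place at 6.
667 hashes to 7; 7 taken → place at 8.
696 hashes to 3; slot 3 is free → place at 3.
853 hashes to 6; 6,7,8 taken → place at 9.
Table: [., 738, ., 696, 884, 664, 589, 711, 667, 853, .]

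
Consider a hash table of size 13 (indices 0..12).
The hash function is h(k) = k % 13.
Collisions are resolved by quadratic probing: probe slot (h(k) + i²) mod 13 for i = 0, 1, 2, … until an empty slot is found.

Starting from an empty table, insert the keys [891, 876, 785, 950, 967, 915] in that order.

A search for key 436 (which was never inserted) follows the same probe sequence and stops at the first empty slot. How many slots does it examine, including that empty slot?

Insert 891: h=7, slot 7 empty -> index 7.
Insert 876: h=5, slot 5 empty -> index 5.
Insert 785: h=5, slot 5 occupied -> index 6.
Insert 950: h=1, slot 1 empty -> index 1.
Insert 967: h=5, slots 5,6 occupied -> index 9.
Insert 915: h=5, slots 5,6,9,1 occupied -> index 8.
Table: [_, 950, _, _, _, 876, 785, 891, 915, 967, _, _, _]
Lookup 436: h=7, probe 7,8,11 → slot 11 empty, not found.

3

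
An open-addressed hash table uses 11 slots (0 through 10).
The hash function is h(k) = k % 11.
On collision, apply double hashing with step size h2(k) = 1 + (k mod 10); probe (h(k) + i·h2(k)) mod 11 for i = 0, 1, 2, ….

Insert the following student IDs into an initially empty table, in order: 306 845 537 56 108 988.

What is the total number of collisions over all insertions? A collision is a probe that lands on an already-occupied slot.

5

Insert 306: h=9, slot 9 empty -> index 9.
Insert 845: h=9, h2=6, slot 9 occupied -> index 4.
Insert 537: h=9, h2=8, slot 9 occupied -> index 6.
Insert 56: h=1, slot 1 empty -> index 1.
Insert 108: h=9, h2=9, slot 9 occupied -> index 7.
Insert 988: h=9, h2=9, slots 9,7 occupied -> index 5.
Table: [—, 56, —, —, 845, 988, 537, 108, —, 306, —]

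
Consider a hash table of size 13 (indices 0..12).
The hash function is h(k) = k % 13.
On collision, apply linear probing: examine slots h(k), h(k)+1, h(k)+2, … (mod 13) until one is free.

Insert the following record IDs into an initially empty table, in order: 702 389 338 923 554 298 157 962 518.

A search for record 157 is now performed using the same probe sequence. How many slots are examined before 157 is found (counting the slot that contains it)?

702: h=0 → slot 0
389: h=12 → slot 12
338: h=0, probe 0,1 → slot 1
923: h=0, probe 0,1,2 → slot 2
554: h=8 → slot 8
298: h=12, probe 12,0,1,2,3 → slot 3
157: h=1, probe 1,2,3,4 → slot 4
962: h=0, probe 0,1,2,3,4,5 → slot 5
518: h=11 → slot 11
Table: [702, 338, 923, 298, 157, 962, _, _, 554, _, _, 518, 389]
Lookup 157: h=1, probe 1,2,3,4 → found at 4.

4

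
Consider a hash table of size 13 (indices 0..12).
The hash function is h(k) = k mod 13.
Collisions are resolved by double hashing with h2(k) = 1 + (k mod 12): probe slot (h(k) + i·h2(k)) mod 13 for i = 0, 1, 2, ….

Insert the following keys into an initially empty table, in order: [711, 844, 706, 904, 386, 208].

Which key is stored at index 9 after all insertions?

Insert 711: h=9, slot 9 empty -> index 9.
Insert 844: h=12, slot 12 empty -> index 12.
Insert 706: h=4, slot 4 empty -> index 4.
Insert 904: h=7, slot 7 empty -> index 7.
Insert 386: h=9, h2=3, slots 9,12 occupied -> index 2.
Insert 208: h=0, slot 0 empty -> index 0.
Table: [208, —, 386, —, 706, —, —, 904, —, 711, —, —, 844]

711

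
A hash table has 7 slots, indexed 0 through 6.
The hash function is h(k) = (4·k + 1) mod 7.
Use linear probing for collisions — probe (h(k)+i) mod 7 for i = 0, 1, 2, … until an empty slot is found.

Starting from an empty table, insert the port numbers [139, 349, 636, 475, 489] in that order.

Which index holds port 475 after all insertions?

139 hashes to 4; slot 4 is free → place at 4.
349 hashes to 4; 4 taken → place at 5.
636 hashes to 4; 4,5 taken → place at 6.
475 hashes to 4; 4,5,6 taken → place at 0.
489 hashes to 4; 4,5,6,0 taken → place at 1.
Table: [475, 489, ., ., 139, 349, 636]

0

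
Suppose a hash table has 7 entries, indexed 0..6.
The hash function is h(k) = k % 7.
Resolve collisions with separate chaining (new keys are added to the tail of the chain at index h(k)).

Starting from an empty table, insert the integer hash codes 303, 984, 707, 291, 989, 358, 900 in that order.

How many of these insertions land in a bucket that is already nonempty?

3

Insert 303: h=2, bucket 2 empty -> new chain.
Insert 984: h=4, bucket 4 empty -> new chain.
Insert 707: h=0, bucket 0 empty -> new chain.
Insert 291: h=4, bucket 4 nonempty -> append to chain.
Insert 989: h=2, bucket 2 nonempty -> append to chain.
Insert 358: h=1, bucket 1 empty -> new chain.
Insert 900: h=4, bucket 4 nonempty -> append to chain.
Final buckets:
0: 707
1: 358
2: 303 -> 989
3: -
4: 984 -> 291 -> 900
5: -
6: -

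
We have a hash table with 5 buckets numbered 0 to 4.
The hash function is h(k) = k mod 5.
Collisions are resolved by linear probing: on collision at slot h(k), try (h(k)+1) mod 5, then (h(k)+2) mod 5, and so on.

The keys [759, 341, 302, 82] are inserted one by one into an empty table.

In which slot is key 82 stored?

3

759: h=4 => slot 4
341: h=1 => slot 1
302: h=2 => slot 2
82: h=2, probe 2,3 => slot 3
Table: [-, 341, 302, 82, 759]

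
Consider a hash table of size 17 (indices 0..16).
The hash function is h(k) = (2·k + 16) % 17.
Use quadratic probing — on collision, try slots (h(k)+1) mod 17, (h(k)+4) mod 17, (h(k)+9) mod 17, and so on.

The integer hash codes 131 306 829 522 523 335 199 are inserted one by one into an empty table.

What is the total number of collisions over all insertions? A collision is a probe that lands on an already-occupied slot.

131: h=6 → slot 6
306: h=16 → slot 16
829: h=8 → slot 8
522: h=6, probe 6,7 → slot 7
523: h=8, probe 8,9 → slot 9
335: h=6, probe 6,7,10 → slot 10
199: h=6, probe 6,7,10,15 → slot 15
Table: [_, _, _, _, _, _, 131, 522, 829, 523, 335, _, _, _, _, 199, 306]

7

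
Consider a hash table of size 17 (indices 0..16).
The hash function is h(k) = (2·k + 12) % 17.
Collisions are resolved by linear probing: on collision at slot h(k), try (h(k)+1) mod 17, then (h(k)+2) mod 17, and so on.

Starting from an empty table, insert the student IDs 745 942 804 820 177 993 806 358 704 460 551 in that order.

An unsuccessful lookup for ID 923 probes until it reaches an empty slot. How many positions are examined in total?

745 hashes to 6; slot 6 is free => place at 6.
942 hashes to 9; slot 9 is free => place at 9.
804 hashes to 5; slot 5 is free => place at 5.
820 hashes to 3; slot 3 is free => place at 3.
177 hashes to 9; 9 taken => place at 10.
993 hashes to 9; 9,10 taken => place at 11.
806 hashes to 9; 9,10,11 taken => place at 12.
358 hashes to 14; slot 14 is free => place at 14.
704 hashes to 9; 9,10,11,12 taken => place at 13.
460 hashes to 14; 14 taken => place at 15.
551 hashes to 9; 9,10,11,12,13,14,15 taken => place at 16.
Table: [—, —, —, 820, —, 804, 745, —, —, 942, 177, 993, 806, 704, 358, 460, 551]
Lookup 923: h=5, probe 5,6,7 → slot 7 empty, not found.

3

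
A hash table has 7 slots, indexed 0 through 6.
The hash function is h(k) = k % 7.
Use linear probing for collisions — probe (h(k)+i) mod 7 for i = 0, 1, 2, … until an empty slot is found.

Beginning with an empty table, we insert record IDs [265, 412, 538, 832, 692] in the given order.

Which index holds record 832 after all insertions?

Insert 265: h=6, slot 6 empty => index 6.
Insert 412: h=6, slot 6 occupied => index 0.
Insert 538: h=6, slots 6,0 occupied => index 1.
Insert 832: h=6, slots 6,0,1 occupied => index 2.
Insert 692: h=6, slots 6,0,1,2 occupied => index 3.
Table: [412, 538, 832, 692, —, —, 265]

2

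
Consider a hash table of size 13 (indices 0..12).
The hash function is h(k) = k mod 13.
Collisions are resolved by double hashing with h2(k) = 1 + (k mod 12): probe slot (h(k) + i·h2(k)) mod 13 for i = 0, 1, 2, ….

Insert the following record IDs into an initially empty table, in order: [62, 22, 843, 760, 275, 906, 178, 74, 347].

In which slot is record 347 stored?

62: h=10 -> slot 10
22: h=9 -> slot 9
843: h=11 -> slot 11
760: h=6 -> slot 6
275: h=2 -> slot 2
906: h=9, h2=7, probe 9,3 -> slot 3
178: h=9, h2=11, probe 9,7 -> slot 7
74: h=9, h2=3, probe 9,12 -> slot 12
347: h=9, h2=12, probe 9,8 -> slot 8
Table: [-, -, 275, 906, -, -, 760, 178, 347, 22, 62, 843, 74]

8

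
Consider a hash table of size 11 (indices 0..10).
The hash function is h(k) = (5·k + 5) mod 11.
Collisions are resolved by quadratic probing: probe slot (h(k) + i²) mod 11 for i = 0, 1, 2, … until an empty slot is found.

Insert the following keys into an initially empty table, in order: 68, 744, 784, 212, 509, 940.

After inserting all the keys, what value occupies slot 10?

212

68 hashes to 4; slot 4 is free -> place at 4.
744 hashes to 7; slot 7 is free -> place at 7.
784 hashes to 9; slot 9 is free -> place at 9.
212 hashes to 9; 9 taken -> place at 10.
509 hashes to 9; 9,10 taken -> place at 2.
940 hashes to 8; slot 8 is free -> place at 8.
Table: [∅, ∅, 509, ∅, 68, ∅, ∅, 744, 940, 784, 212]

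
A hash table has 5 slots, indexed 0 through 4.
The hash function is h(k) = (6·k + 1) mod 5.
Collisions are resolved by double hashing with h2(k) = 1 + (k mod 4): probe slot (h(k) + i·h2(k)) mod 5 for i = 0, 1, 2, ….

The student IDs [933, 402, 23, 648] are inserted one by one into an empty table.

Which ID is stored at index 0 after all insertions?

Insert 933: h=4, slot 4 empty → index 4.
Insert 402: h=3, slot 3 empty → index 3.
Insert 23: h=4, h2=4, slots 4,3 occupied → index 2.
Insert 648: h=4, h2=1, slot 4 occupied → index 0.
Table: [648, —, 23, 402, 933]

648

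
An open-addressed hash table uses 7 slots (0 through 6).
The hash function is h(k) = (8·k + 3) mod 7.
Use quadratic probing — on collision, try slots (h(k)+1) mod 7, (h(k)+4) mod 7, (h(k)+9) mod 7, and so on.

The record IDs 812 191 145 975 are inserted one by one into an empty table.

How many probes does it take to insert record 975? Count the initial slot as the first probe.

812: h=3 => slot 3
191: h=5 => slot 5
145: h=1 => slot 1
975: h=5, probe 5,6 => slot 6
Table: [∅, 145, ∅, 812, ∅, 191, 975]

2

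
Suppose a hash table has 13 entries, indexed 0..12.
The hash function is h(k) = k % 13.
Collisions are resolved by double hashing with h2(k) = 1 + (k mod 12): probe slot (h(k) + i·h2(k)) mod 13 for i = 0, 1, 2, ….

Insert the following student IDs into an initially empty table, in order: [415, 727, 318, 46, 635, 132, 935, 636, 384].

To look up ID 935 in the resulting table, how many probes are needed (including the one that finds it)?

415: h=12 => slot 12
727: h=12, h2=8, probe 12,7 => slot 7
318: h=6 => slot 6
46: h=7, h2=11, probe 7,5 => slot 5
635: h=11 => slot 11
132: h=2 => slot 2
935: h=12, h2=12, probe 12,11,10 => slot 10
636: h=12, h2=1, probe 12,0 => slot 0
384: h=7, h2=1, probe 7,8 => slot 8
Table: [636, ∅, 132, ∅, ∅, 46, 318, 727, 384, ∅, 935, 635, 415]
Lookup 935: h=12, h2=12, probe 12,11,10 → found at 10.

3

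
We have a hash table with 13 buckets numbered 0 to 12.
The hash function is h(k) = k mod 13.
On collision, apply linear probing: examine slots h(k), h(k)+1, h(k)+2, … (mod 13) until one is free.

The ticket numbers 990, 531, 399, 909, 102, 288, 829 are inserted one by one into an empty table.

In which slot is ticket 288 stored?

990: h=2 -> slot 2
531: h=11 -> slot 11
399: h=9 -> slot 9
909: h=12 -> slot 12
102: h=11, probe 11,12,0 -> slot 0
288: h=2, probe 2,3 -> slot 3
829: h=10 -> slot 10
Table: [102, _, 990, 288, _, _, _, _, _, 399, 829, 531, 909]

3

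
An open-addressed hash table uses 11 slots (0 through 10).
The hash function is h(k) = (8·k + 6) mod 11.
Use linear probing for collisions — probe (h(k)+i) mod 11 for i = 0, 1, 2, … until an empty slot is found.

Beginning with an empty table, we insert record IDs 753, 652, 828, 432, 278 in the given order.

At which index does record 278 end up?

Insert 753: h=2, slot 2 empty -> index 2.
Insert 652: h=8, slot 8 empty -> index 8.
Insert 828: h=8, slot 8 occupied -> index 9.
Insert 432: h=8, slots 8,9 occupied -> index 10.
Insert 278: h=8, slots 8,9,10 occupied -> index 0.
Table: [278, _, 753, _, _, _, _, _, 652, 828, 432]

0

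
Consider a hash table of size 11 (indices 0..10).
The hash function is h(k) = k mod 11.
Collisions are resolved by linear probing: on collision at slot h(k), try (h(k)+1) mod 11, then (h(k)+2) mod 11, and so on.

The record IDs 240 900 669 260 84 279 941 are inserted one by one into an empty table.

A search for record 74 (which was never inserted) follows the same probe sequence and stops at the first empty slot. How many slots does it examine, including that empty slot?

5

Insert 240: h=9, slot 9 empty → index 9.
Insert 900: h=9, slot 9 occupied → index 10.
Insert 669: h=9, slots 9,10 occupied → index 0.
Insert 260: h=7, slot 7 empty → index 7.
Insert 84: h=7, slot 7 occupied → index 8.
Insert 279: h=4, slot 4 empty → index 4.
Insert 941: h=6, slot 6 empty → index 6.
Table: [669, —, —, —, 279, —, 941, 260, 84, 240, 900]
Lookup 74: h=8, probe 8,9,10,0,1 → slot 1 empty, not found.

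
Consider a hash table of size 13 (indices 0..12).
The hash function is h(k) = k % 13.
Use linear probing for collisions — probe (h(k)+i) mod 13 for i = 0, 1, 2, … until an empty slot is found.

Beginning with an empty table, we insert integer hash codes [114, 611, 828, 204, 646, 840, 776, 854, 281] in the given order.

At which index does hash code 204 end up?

11

114: h=10 -> slot 10
611: h=0 -> slot 0
828: h=9 -> slot 9
204: h=9, probe 9,10,11 -> slot 11
646: h=9, probe 9,10,11,12 -> slot 12
840: h=8 -> slot 8
776: h=9, probe 9,10,11,12,0,1 -> slot 1
854: h=9, probe 9,10,11,12,0,1,2 -> slot 2
281: h=8, probe 8,9,10,11,12,0,1,2,3 -> slot 3
Table: [611, 776, 854, 281, _, _, _, _, 840, 828, 114, 204, 646]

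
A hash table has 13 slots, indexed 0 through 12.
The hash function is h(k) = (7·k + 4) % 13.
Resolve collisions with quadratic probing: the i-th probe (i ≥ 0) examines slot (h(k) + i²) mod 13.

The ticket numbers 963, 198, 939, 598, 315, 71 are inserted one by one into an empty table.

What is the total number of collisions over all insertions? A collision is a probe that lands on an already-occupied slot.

Insert 963: h=11, slot 11 empty → index 11.
Insert 198: h=12, slot 12 empty → index 12.
Insert 939: h=12, slot 12 occupied → index 0.
Insert 598: h=4, slot 4 empty → index 4.
Insert 315: h=12, slots 12,0 occupied → index 3.
Insert 71: h=7, slot 7 empty → index 7.
Table: [939, ., ., 315, 598, ., ., 71, ., ., ., 963, 198]

3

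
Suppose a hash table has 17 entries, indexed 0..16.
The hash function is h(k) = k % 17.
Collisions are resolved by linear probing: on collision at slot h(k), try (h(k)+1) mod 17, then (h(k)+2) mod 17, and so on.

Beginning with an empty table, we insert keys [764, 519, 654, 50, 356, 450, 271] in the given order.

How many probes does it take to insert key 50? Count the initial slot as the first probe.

2

764 hashes to 16; slot 16 is free → place at 16.
519 hashes to 9; slot 9 is free → place at 9.
654 hashes to 8; slot 8 is free → place at 8.
50 hashes to 16; 16 taken → place at 0.
356 hashes to 16; 16,0 taken → place at 1.
450 hashes to 8; 8,9 taken → place at 10.
271 hashes to 16; 16,0,1 taken → place at 2.
Table: [50, 356, 271, _, _, _, _, _, 654, 519, 450, _, _, _, _, _, 764]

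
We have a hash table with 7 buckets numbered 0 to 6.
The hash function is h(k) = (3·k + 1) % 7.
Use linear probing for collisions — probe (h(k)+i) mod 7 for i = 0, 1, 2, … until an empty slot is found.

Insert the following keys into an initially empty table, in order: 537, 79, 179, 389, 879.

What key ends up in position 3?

879

537 hashes to 2; slot 2 is free => place at 2.
79 hashes to 0; slot 0 is free => place at 0.
179 hashes to 6; slot 6 is free => place at 6.
389 hashes to 6; 6,0 taken => place at 1.
879 hashes to 6; 6,0,1,2 taken => place at 3.
Table: [79, 389, 537, 879, ., ., 179]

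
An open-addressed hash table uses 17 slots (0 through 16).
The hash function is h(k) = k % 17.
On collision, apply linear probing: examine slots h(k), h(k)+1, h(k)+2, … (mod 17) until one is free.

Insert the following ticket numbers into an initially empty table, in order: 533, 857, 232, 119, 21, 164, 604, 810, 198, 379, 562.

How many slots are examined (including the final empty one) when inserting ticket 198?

Insert 533: h=6, slot 6 empty => index 6.
Insert 857: h=7, slot 7 empty => index 7.
Insert 232: h=11, slot 11 empty => index 11.
Insert 119: h=0, slot 0 empty => index 0.
Insert 21: h=4, slot 4 empty => index 4.
Insert 164: h=11, slot 11 occupied => index 12.
Insert 604: h=9, slot 9 empty => index 9.
Insert 810: h=11, slots 11,12 occupied => index 13.
Insert 198: h=11, slots 11,12,13 occupied => index 14.
Insert 379: h=5, slot 5 empty => index 5.
Insert 562: h=1, slot 1 empty => index 1.
Table: [119, 562, ., ., 21, 379, 533, 857, ., 604, ., 232, 164, 810, 198, ., .]

4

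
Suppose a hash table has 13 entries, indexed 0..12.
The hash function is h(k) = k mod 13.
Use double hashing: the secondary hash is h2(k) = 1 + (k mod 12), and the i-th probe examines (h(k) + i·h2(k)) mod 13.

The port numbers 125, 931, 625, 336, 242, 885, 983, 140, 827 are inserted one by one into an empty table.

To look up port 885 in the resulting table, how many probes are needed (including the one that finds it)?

125 hashes to 8; slot 8 is free -> place at 8.
931 hashes to 8, h2=8; 8 taken -> place at 3.
625 hashes to 1; slot 1 is free -> place at 1.
336 hashes to 11; slot 11 is free -> place at 11.
242 hashes to 8, h2=3; 8,11,1 taken -> place at 4.
885 hashes to 1, h2=10; 1,11,8 taken -> place at 5.
983 hashes to 8, h2=12; 8 taken -> place at 7.
140 hashes to 10; slot 10 is free -> place at 10.
827 hashes to 8, h2=12; 8,7 taken -> place at 6.
Table: [∅, 625, ∅, 931, 242, 885, 827, 983, 125, ∅, 140, 336, ∅]
Lookup 885: h=1, h2=10, probe 1,11,8,5 → found at 5.

4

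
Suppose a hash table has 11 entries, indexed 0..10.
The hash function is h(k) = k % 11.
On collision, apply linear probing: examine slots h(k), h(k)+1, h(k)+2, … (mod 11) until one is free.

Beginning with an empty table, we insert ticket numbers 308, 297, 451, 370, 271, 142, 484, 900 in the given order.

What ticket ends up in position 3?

484

Insert 308: h=0, slot 0 empty → index 0.
Insert 297: h=0, slot 0 occupied → index 1.
Insert 451: h=0, slots 0,1 occupied → index 2.
Insert 370: h=7, slot 7 empty → index 7.
Insert 271: h=7, slot 7 occupied → index 8.
Insert 142: h=10, slot 10 empty → index 10.
Insert 484: h=0, slots 0,1,2 occupied → index 3.
Insert 900: h=9, slot 9 empty → index 9.
Table: [308, 297, 451, 484, ., ., ., 370, 271, 900, 142]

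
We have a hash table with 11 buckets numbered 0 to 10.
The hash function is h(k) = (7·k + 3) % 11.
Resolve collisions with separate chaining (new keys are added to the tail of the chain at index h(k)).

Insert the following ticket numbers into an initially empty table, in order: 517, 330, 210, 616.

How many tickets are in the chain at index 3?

3

Insert 517: h=3, bucket 3 empty -> new chain.
Insert 330: h=3, bucket 3 nonempty -> append to chain.
Insert 210: h=10, bucket 10 empty -> new chain.
Insert 616: h=3, bucket 3 nonempty -> append to chain.
Final buckets:
0: .
1: .
2: .
3: 517 -> 330 -> 616
4: .
5: .
6: .
7: .
8: .
9: .
10: 210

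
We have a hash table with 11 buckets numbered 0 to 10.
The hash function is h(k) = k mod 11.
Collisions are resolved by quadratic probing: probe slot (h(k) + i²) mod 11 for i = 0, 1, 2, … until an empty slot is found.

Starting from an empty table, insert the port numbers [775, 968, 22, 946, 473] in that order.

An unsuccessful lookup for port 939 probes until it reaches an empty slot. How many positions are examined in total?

775: h=5 => slot 5
968: h=0 => slot 0
22: h=0, probe 0,1 => slot 1
946: h=0, probe 0,1,4 => slot 4
473: h=0, probe 0,1,4,9 => slot 9
Table: [968, 22, -, -, 946, 775, -, -, -, 473, -]
Lookup 939: h=4, probe 4,5,8 → slot 8 empty, not found.

3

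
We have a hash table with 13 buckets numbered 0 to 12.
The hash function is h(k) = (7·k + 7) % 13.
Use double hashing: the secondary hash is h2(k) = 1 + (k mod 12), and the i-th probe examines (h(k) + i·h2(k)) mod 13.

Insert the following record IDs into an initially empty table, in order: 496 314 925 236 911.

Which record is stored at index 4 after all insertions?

236

Insert 496: h=8, slot 8 empty -> index 8.
Insert 314: h=8, h2=3, slot 8 occupied -> index 11.
Insert 925: h=8, h2=2, slot 8 occupied -> index 10.
Insert 236: h=8, h2=9, slot 8 occupied -> index 4.
Insert 911: h=1, slot 1 empty -> index 1.
Table: [∅, 911, ∅, ∅, 236, ∅, ∅, ∅, 496, ∅, 925, 314, ∅]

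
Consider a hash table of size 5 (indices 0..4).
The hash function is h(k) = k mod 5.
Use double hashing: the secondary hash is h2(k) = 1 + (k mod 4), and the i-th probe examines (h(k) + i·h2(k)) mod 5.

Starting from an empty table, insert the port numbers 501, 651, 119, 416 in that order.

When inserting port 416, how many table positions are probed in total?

501: h=1 => slot 1
651: h=1, h2=4, probe 1,0 => slot 0
119: h=4 => slot 4
416: h=1, h2=1, probe 1,2 => slot 2
Table: [651, 501, 416, _, 119]

2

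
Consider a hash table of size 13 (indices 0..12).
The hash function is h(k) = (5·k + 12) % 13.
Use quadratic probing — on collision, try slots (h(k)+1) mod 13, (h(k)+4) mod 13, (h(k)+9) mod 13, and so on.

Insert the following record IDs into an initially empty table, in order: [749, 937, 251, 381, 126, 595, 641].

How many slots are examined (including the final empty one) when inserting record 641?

4

749: h=0 → slot 0
937: h=4 → slot 4
251: h=6 → slot 6
381: h=6, probe 6,7 → slot 7
126: h=5 → slot 5
595: h=10 → slot 10
641: h=6, probe 6,7,10,2 → slot 2
Table: [749, _, 641, _, 937, 126, 251, 381, _, _, 595, _, _]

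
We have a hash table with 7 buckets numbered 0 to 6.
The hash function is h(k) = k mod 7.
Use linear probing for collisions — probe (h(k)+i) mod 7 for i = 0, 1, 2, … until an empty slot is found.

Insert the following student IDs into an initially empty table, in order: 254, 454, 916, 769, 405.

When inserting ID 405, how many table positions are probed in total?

5

254 hashes to 2; slot 2 is free → place at 2.
454 hashes to 6; slot 6 is free → place at 6.
916 hashes to 6; 6 taken → place at 0.
769 hashes to 6; 6,0 taken → place at 1.
405 hashes to 6; 6,0,1,2 taken → place at 3.
Table: [916, 769, 254, 405, _, _, 454]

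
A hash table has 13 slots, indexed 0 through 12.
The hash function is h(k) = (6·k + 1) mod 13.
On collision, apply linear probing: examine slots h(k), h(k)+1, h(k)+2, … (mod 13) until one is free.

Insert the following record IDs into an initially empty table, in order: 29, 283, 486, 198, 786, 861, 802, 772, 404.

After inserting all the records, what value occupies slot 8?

29 hashes to 6; slot 6 is free => place at 6.
283 hashes to 9; slot 9 is free => place at 9.
486 hashes to 5; slot 5 is free => place at 5.
198 hashes to 6; 6 taken => place at 7.
786 hashes to 11; slot 11 is free => place at 11.
861 hashes to 6; 6,7 taken => place at 8.
802 hashes to 3; slot 3 is free => place at 3.
772 hashes to 5; 5,6,7,8,9 taken => place at 10.
404 hashes to 7; 7,8,9,10,11 taken => place at 12.
Table: [-, -, -, 802, -, 486, 29, 198, 861, 283, 772, 786, 404]

861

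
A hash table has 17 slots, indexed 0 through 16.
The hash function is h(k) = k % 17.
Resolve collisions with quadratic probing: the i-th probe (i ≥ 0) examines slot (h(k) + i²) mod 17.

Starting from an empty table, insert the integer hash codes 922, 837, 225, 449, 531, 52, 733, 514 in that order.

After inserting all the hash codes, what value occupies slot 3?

922 hashes to 4; slot 4 is free -> place at 4.
837 hashes to 4; 4 taken -> place at 5.
225 hashes to 4; 4,5 taken -> place at 8.
449 hashes to 7; slot 7 is free -> place at 7.
531 hashes to 4; 4,5,8 taken -> place at 13.
52 hashes to 1; slot 1 is free -> place at 1.
733 hashes to 2; slot 2 is free -> place at 2.
514 hashes to 4; 4,5,8,13 taken -> place at 3.
Table: [_, 52, 733, 514, 922, 837, _, 449, 225, _, _, _, _, 531, _, _, _]

514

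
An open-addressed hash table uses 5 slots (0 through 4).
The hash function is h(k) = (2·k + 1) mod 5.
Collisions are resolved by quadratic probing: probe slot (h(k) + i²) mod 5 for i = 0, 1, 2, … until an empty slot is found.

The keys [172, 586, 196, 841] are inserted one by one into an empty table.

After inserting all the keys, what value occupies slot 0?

172

172 hashes to 0; slot 0 is free => place at 0.
586 hashes to 3; slot 3 is free => place at 3.
196 hashes to 3; 3 taken => place at 4.
841 hashes to 3; 3,4 taken => place at 2.
Table: [172, ., 841, 586, 196]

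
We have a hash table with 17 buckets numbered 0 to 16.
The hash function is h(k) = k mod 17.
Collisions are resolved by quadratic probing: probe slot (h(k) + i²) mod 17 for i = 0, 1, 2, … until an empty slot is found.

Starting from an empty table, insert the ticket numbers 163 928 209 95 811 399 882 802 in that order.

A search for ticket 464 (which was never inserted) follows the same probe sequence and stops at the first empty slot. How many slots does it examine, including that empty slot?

2

Insert 163: h=10, slot 10 empty → index 10.
Insert 928: h=10, slot 10 occupied → index 11.
Insert 209: h=5, slot 5 empty → index 5.
Insert 95: h=10, slots 10,11 occupied → index 14.
Insert 811: h=12, slot 12 empty → index 12.
Insert 399: h=8, slot 8 empty → index 8.
Insert 882: h=15, slot 15 empty → index 15.
Insert 802: h=3, slot 3 empty → index 3.
Table: [—, —, —, 802, —, 209, —, —, 399, —, 163, 928, 811, —, 95, 882, —]
Lookup 464: h=5, probe 5,6 → slot 6 empty, not found.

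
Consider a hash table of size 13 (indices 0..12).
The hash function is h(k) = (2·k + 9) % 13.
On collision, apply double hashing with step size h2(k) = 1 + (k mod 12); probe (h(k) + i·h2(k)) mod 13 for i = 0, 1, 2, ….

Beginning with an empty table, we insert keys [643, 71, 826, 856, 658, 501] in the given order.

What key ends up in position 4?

501

643: h=8 -> slot 8
71: h=8, h2=12, probe 8,7 -> slot 7
826: h=10 -> slot 10
856: h=5 -> slot 5
658: h=12 -> slot 12
501: h=10, h2=10, probe 10,7,4 -> slot 4
Table: [∅, ∅, ∅, ∅, 501, 856, ∅, 71, 643, ∅, 826, ∅, 658]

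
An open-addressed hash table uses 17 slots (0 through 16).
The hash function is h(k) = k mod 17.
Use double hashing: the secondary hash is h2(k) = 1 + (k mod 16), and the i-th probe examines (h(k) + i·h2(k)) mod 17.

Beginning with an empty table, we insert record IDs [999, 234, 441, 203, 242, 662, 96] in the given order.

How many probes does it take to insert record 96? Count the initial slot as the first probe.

Insert 999: h=13, slot 13 empty => index 13.
Insert 234: h=13, h2=11, slot 13 occupied => index 7.
Insert 441: h=16, slot 16 empty => index 16.
Insert 203: h=16, h2=12, slot 16 occupied => index 11.
Insert 242: h=4, slot 4 empty => index 4.
Insert 662: h=16, h2=7, slot 16 occupied => index 6.
Insert 96: h=11, h2=1, slot 11 occupied => index 12.
Table: [-, -, -, -, 242, -, 662, 234, -, -, -, 203, 96, 999, -, -, 441]

2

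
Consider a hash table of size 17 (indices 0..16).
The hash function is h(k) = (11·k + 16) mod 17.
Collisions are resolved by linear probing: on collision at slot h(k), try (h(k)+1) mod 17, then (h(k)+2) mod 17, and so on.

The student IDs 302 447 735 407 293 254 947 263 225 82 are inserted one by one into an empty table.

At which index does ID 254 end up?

7

302 hashes to 6; slot 6 is free -> place at 6.
447 hashes to 3; slot 3 is free -> place at 3.
735 hashes to 9; slot 9 is free -> place at 9.
407 hashes to 5; slot 5 is free -> place at 5.
293 hashes to 9; 9 taken -> place at 10.
254 hashes to 5; 5,6 taken -> place at 7.
947 hashes to 12; slot 12 is free -> place at 12.
263 hashes to 2; slot 2 is free -> place at 2.
225 hashes to 9; 9,10 taken -> place at 11.
82 hashes to 0; slot 0 is free -> place at 0.
Table: [82, _, 263, 447, _, 407, 302, 254, _, 735, 293, 225, 947, _, _, _, _]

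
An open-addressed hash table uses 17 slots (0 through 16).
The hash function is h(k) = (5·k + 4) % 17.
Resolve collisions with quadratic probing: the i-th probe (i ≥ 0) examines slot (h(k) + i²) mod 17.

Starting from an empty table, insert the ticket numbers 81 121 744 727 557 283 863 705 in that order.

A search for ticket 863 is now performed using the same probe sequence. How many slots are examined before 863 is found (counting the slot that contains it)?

5

81 hashes to 1; slot 1 is free -> place at 1.
121 hashes to 14; slot 14 is free -> place at 14.
744 hashes to 1; 1 taken -> place at 2.
727 hashes to 1; 1,2 taken -> place at 5.
557 hashes to 1; 1,2,5 taken -> place at 10.
283 hashes to 8; slot 8 is free -> place at 8.
863 hashes to 1; 1,2,5,10 taken -> place at 0.
705 hashes to 10; 10 taken -> place at 11.
Table: [863, 81, 744, ., ., 727, ., ., 283, ., 557, 705, ., ., 121, ., .]
Lookup 863: h=1, probe 1,2,5,10,0 → found at 0.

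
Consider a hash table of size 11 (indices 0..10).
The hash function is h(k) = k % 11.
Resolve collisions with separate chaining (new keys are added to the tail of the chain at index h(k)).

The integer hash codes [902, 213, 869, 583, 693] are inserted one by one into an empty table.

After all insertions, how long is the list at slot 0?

902 → bucket 0
213 → bucket 4
869 → bucket 0 (collision)
583 → bucket 0 (collision)
693 → bucket 0 (collision)
Final buckets:
0: 902 -> 869 -> 583 -> 693
1: .
2: .
3: .
4: 213
5: .
6: .
7: .
8: .
9: .
10: .

4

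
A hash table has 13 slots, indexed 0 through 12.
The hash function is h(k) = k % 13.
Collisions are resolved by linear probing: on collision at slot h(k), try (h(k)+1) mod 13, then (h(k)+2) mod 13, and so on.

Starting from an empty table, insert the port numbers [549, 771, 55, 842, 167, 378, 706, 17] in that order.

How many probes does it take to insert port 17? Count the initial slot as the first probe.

Insert 549: h=3, slot 3 empty => index 3.
Insert 771: h=4, slot 4 empty => index 4.
Insert 55: h=3, slots 3,4 occupied => index 5.
Insert 842: h=10, slot 10 empty => index 10.
Insert 167: h=11, slot 11 empty => index 11.
Insert 378: h=1, slot 1 empty => index 1.
Insert 706: h=4, slots 4,5 occupied => index 6.
Insert 17: h=4, slots 4,5,6 occupied => index 7.
Table: [., 378, ., 549, 771, 55, 706, 17, ., ., 842, 167, .]

4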